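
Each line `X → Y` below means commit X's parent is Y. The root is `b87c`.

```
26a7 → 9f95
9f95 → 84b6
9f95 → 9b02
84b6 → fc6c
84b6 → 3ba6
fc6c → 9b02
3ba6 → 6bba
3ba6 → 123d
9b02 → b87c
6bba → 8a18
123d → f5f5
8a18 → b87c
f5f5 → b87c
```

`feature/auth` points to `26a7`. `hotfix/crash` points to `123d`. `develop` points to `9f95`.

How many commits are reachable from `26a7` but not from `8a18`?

Reachable from 26a7: {123d, 26a7, 3ba6, 6bba, 84b6, 8a18, 9b02, 9f95, b87c, f5f5, fc6c}.
Reachable from 8a18: {8a18, b87c}.
In 26a7's history but not 8a18's: {123d, 26a7, 3ba6, 6bba, 84b6, 9b02, 9f95, f5f5, fc6c} — 9 commits.

9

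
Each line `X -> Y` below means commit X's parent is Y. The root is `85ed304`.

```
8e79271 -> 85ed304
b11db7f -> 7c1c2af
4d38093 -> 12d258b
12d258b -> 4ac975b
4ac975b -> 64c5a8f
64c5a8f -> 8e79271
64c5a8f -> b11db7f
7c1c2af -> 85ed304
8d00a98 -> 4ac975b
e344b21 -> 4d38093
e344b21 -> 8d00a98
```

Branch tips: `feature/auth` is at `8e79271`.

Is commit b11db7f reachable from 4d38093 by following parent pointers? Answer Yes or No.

Yes

Ancestors of 4d38093 (commits reachable by following parents): {12d258b, 4ac975b, 4d38093, 64c5a8f, 7c1c2af, 85ed304, 8e79271, b11db7f}.
b11db7f is in that set, so it is an ancestor of 4d38093.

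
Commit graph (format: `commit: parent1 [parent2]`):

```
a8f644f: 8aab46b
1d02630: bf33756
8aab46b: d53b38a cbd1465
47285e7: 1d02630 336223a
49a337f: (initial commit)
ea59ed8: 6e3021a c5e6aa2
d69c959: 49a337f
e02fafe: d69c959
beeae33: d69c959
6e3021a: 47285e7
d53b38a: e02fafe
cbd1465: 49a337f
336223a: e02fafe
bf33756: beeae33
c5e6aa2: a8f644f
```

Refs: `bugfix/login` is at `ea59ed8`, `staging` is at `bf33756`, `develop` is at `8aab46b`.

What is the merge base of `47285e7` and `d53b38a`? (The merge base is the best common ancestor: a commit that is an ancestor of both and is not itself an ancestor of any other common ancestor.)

e02fafe

Ancestors of 47285e7: {1d02630, 336223a, 47285e7, 49a337f, beeae33, bf33756, d69c959, e02fafe}.
Ancestors of d53b38a: {49a337f, d53b38a, d69c959, e02fafe}.
Common ancestors: {49a337f, d69c959, e02fafe}.
Among these, e02fafe is not an ancestor of any other common ancestor — it is the merge base.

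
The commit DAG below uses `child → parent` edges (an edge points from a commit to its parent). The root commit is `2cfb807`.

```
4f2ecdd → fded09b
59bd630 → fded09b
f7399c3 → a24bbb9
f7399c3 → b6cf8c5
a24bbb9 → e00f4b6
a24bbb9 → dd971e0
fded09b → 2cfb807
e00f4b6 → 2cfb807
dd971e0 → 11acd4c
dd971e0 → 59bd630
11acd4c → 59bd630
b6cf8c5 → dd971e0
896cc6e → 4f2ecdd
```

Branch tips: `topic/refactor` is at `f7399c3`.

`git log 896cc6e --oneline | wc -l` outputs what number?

4

Walking parent pointers from 896cc6e: reachable set = {2cfb807, 4f2ecdd, 896cc6e, fded09b}.
That is 4 commits.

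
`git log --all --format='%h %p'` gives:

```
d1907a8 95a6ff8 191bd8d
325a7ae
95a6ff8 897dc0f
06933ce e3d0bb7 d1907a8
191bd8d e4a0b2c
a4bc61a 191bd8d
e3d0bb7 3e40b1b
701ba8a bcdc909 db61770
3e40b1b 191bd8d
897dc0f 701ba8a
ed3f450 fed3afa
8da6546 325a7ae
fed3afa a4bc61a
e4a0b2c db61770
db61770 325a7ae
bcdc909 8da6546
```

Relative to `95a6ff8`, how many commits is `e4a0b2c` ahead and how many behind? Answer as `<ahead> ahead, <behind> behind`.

1 ahead, 5 behind

Reachable from e4a0b2c: {325a7ae, db61770, e4a0b2c}.
Reachable from 95a6ff8: {325a7ae, 701ba8a, 897dc0f, 8da6546, 95a6ff8, bcdc909, db61770}.
Only in e4a0b2c's history (ahead): {e4a0b2c} — 1.
Only in 95a6ff8's history (behind): {701ba8a, 897dc0f, 8da6546, 95a6ff8, bcdc909} — 5.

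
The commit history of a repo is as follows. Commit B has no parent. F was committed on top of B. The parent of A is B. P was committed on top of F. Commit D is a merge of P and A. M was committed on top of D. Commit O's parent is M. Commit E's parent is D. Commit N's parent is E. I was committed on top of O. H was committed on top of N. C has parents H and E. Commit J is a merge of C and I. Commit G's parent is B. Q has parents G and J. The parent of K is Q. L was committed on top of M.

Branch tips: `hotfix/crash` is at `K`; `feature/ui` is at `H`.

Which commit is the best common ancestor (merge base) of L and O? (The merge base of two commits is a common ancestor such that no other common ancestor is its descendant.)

M

Ancestors of L: {A, B, D, F, L, M, P}.
Ancestors of O: {A, B, D, F, M, O, P}.
Common ancestors: {A, B, D, F, M, P}.
Among these, M is not an ancestor of any other common ancestor — it is the merge base.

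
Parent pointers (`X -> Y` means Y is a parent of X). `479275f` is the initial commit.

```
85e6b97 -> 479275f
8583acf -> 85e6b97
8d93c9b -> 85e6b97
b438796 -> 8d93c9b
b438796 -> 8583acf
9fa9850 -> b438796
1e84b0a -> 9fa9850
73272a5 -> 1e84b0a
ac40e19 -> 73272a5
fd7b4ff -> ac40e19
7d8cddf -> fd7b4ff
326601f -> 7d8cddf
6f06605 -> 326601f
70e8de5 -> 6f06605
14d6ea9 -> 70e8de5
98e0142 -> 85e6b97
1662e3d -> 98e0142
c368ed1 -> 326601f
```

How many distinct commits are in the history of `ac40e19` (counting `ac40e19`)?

Walking parent pointers from ac40e19: reachable set = {1e84b0a, 479275f, 73272a5, 8583acf, 85e6b97, 8d93c9b, 9fa9850, ac40e19, b438796}.
That is 9 commits.

9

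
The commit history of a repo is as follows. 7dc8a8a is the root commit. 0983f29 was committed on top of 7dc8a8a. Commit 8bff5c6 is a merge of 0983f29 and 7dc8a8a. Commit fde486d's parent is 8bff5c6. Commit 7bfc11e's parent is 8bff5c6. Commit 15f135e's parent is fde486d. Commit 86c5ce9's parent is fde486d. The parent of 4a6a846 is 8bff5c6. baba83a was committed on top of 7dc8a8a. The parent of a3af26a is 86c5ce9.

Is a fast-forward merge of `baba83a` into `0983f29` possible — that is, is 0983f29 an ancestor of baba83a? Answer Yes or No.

A fast-forward from 0983f29 to baba83a is possible iff 0983f29 is an ancestor of baba83a.
Ancestors of baba83a: {7dc8a8a, baba83a}.
0983f29 is not among them, so fast-forward is not possible.

No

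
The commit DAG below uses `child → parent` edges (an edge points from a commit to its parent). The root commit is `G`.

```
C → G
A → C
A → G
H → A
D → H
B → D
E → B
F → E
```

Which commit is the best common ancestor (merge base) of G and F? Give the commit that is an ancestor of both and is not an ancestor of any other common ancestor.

G

Ancestors of G: {G}.
Ancestors of F: {A, B, C, D, E, F, G, H}.
Common ancestors: {G}.
The only common ancestor is G, so it is the merge base.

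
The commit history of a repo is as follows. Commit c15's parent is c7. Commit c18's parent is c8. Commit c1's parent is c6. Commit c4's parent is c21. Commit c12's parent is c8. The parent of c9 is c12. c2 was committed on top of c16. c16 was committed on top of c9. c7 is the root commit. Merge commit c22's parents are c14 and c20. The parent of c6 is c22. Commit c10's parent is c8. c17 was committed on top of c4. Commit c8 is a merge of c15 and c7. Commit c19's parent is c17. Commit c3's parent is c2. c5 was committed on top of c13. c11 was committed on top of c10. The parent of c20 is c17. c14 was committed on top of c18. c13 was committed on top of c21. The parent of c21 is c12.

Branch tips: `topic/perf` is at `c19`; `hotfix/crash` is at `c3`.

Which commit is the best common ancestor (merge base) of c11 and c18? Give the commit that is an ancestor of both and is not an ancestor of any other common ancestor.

Ancestors of c11: {c10, c11, c15, c7, c8}.
Ancestors of c18: {c15, c18, c7, c8}.
Common ancestors: {c15, c7, c8}.
Among these, c8 is not an ancestor of any other common ancestor — it is the merge base.

c8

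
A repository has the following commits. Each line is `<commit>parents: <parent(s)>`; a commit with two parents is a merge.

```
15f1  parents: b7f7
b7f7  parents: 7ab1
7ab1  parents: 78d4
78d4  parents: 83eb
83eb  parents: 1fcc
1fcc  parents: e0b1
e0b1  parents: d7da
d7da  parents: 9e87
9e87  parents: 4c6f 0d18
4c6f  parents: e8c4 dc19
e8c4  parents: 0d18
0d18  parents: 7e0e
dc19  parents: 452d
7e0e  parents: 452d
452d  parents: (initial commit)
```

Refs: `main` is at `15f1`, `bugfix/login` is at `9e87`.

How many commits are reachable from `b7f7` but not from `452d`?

Reachable from b7f7: {0d18, 1fcc, 452d, 4c6f, 78d4, 7ab1, 7e0e, 83eb, 9e87, b7f7, d7da, dc19, e0b1, e8c4}.
Reachable from 452d: {452d}.
In b7f7's history but not 452d's: {0d18, 1fcc, 4c6f, 78d4, 7ab1, 7e0e, 83eb, 9e87, b7f7, d7da, dc19, e0b1, e8c4} — 13 commits.

13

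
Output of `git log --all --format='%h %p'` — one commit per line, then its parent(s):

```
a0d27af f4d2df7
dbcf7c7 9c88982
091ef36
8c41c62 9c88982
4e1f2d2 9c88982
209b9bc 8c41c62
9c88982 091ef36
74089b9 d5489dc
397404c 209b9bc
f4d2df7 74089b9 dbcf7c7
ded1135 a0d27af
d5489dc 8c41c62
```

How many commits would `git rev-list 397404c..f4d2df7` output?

4

Reachable from f4d2df7: {091ef36, 74089b9, 8c41c62, 9c88982, d5489dc, dbcf7c7, f4d2df7}.
Reachable from 397404c: {091ef36, 209b9bc, 397404c, 8c41c62, 9c88982}.
In f4d2df7's history but not 397404c's: {74089b9, d5489dc, dbcf7c7, f4d2df7} — 4 commits.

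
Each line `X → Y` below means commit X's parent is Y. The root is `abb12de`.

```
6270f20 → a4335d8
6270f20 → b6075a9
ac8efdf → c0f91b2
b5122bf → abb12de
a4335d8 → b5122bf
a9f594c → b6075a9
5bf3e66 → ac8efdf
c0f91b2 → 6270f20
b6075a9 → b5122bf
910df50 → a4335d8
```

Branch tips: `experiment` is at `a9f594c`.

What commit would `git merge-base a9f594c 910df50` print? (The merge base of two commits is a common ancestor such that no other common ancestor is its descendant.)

b5122bf

Ancestors of a9f594c: {a9f594c, abb12de, b5122bf, b6075a9}.
Ancestors of 910df50: {910df50, a4335d8, abb12de, b5122bf}.
Common ancestors: {abb12de, b5122bf}.
Among these, b5122bf is not an ancestor of any other common ancestor — it is the merge base.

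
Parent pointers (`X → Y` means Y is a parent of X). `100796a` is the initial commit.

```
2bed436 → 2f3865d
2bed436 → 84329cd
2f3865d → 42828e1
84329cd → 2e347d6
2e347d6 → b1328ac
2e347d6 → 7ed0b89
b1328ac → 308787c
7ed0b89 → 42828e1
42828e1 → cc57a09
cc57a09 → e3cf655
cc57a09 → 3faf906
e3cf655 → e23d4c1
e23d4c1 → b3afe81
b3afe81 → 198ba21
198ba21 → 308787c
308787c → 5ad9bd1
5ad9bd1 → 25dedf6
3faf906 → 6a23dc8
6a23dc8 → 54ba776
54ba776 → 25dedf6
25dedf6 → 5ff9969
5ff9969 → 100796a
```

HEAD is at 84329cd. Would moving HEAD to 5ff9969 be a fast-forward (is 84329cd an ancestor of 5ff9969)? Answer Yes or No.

No

A fast-forward from 84329cd to 5ff9969 is possible iff 84329cd is an ancestor of 5ff9969.
Ancestors of 5ff9969: {100796a, 5ff9969}.
84329cd is not among them, so fast-forward is not possible.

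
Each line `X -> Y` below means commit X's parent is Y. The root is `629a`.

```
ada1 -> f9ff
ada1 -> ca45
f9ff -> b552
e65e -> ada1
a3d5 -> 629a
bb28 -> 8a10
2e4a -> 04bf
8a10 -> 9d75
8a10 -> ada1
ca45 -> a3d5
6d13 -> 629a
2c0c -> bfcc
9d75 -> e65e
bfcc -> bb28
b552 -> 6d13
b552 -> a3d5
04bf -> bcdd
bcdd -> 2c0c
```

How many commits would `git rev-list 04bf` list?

15

Walking parent pointers from 04bf: reachable set = {04bf, 2c0c, 629a, 6d13, 8a10, 9d75, a3d5, ada1, b552, bb28, bcdd, bfcc, ca45, e65e, f9ff}.
That is 15 commits.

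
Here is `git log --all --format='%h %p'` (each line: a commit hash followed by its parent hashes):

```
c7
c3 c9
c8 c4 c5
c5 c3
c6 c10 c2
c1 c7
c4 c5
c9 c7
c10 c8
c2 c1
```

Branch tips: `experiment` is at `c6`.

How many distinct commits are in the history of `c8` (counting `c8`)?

Walking parent pointers from c8: reachable set = {c3, c4, c5, c7, c8, c9}.
That is 6 commits.

6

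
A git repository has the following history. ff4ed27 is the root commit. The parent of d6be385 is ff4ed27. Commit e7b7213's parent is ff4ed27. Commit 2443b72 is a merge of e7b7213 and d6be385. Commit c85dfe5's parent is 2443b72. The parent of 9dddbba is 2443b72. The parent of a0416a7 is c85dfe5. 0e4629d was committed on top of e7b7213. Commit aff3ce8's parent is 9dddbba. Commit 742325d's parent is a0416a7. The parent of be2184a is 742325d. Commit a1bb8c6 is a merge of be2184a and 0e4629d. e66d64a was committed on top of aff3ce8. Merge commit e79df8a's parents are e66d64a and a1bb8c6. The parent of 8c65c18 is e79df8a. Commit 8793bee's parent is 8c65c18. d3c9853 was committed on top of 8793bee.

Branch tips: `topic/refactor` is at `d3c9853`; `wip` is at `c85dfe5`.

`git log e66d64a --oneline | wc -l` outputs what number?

Walking parent pointers from e66d64a: reachable set = {2443b72, 9dddbba, aff3ce8, d6be385, e66d64a, e7b7213, ff4ed27}.
That is 7 commits.

7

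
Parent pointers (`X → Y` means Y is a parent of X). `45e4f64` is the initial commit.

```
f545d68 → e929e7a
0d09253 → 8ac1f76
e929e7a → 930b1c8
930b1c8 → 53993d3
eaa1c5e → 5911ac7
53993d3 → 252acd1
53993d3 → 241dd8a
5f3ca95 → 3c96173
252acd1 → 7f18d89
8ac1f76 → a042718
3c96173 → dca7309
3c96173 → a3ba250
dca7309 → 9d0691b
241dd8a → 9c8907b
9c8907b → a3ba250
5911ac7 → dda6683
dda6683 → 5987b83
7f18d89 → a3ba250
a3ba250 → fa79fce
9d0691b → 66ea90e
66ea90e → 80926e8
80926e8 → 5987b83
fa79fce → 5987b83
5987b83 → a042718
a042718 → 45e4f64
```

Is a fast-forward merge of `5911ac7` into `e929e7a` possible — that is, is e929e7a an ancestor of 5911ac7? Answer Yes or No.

A fast-forward from e929e7a to 5911ac7 is possible iff e929e7a is an ancestor of 5911ac7.
Ancestors of 5911ac7: {45e4f64, 5911ac7, 5987b83, a042718, dda6683}.
e929e7a is not among them, so fast-forward is not possible.

No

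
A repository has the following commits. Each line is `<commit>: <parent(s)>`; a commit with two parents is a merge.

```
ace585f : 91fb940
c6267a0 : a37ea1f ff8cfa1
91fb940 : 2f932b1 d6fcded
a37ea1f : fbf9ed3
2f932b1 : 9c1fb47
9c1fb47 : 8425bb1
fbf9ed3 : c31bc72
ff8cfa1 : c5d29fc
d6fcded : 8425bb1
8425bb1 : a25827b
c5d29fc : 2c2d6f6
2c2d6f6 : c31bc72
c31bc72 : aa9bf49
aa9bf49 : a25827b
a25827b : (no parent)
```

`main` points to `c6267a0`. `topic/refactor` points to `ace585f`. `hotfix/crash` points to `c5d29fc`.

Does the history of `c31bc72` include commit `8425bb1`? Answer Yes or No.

Ancestors of c31bc72: {a25827b, aa9bf49, c31bc72}.
8425bb1 is not in that set, so it is not an ancestor of c31bc72.

No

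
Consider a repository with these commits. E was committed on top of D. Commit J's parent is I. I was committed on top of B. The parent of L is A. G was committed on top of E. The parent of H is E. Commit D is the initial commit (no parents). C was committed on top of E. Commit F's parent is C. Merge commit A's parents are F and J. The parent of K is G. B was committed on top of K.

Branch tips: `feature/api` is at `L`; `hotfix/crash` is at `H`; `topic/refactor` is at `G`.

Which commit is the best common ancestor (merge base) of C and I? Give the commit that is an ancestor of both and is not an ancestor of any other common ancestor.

Ancestors of C: {C, D, E}.
Ancestors of I: {B, D, E, G, I, K}.
Common ancestors: {D, E}.
Among these, E is not an ancestor of any other common ancestor — it is the merge base.

E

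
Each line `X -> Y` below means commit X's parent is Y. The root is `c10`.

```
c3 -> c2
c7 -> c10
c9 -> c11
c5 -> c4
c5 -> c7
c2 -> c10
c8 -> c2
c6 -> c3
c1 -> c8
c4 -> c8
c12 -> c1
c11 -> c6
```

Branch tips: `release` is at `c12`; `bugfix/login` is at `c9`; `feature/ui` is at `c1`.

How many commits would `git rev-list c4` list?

Walking parent pointers from c4: reachable set = {c10, c2, c4, c8}.
That is 4 commits.

4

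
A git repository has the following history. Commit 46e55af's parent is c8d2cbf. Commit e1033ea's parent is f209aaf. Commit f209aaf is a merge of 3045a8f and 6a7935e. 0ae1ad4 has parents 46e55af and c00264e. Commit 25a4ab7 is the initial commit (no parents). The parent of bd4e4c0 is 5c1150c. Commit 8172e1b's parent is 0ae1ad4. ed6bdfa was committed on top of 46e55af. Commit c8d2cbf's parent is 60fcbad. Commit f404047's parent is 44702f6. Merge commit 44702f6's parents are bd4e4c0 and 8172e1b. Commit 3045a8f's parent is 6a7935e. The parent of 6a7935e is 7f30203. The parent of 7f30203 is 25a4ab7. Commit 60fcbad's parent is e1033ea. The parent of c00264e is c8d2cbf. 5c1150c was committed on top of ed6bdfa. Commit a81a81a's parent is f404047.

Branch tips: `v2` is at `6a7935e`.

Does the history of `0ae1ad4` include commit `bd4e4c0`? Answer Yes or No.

Ancestors of 0ae1ad4: {0ae1ad4, 25a4ab7, 3045a8f, 46e55af, 60fcbad, 6a7935e, 7f30203, c00264e, c8d2cbf, e1033ea, f209aaf}.
bd4e4c0 is not in that set, so it is not an ancestor of 0ae1ad4.

No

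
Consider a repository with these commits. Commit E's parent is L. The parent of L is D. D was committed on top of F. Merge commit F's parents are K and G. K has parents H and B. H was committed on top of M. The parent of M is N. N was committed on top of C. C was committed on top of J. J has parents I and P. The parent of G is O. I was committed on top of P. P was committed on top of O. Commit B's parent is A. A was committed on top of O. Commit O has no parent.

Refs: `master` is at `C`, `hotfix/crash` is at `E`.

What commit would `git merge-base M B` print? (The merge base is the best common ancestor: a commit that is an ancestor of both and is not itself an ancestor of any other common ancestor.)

O

Ancestors of M: {C, I, J, M, N, O, P}.
Ancestors of B: {A, B, O}.
Common ancestors: {O}.
The only common ancestor is O, so it is the merge base.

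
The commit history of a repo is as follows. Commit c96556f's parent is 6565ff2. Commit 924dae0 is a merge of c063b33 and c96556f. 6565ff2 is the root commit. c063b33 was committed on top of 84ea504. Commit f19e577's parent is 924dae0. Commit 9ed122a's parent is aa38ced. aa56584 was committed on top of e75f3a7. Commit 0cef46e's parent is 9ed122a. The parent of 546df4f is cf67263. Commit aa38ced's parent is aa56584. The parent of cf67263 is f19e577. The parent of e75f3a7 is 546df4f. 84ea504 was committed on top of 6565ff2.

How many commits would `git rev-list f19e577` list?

Walking parent pointers from f19e577: reachable set = {6565ff2, 84ea504, 924dae0, c063b33, c96556f, f19e577}.
That is 6 commits.

6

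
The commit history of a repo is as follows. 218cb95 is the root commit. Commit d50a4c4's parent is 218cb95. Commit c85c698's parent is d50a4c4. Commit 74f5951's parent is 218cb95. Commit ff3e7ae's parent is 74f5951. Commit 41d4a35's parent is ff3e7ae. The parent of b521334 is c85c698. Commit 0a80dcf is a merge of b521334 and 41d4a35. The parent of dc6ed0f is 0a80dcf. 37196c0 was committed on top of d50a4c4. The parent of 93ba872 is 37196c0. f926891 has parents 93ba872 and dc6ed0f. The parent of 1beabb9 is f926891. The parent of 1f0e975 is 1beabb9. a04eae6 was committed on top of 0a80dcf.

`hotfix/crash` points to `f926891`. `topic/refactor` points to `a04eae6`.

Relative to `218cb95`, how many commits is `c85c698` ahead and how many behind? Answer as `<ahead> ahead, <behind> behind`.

2 ahead, 0 behind

Reachable from c85c698: {218cb95, c85c698, d50a4c4}.
Reachable from 218cb95: {218cb95}.
Only in c85c698's history (ahead): {c85c698, d50a4c4} — 2.
Only in 218cb95's history (behind): {} — 0.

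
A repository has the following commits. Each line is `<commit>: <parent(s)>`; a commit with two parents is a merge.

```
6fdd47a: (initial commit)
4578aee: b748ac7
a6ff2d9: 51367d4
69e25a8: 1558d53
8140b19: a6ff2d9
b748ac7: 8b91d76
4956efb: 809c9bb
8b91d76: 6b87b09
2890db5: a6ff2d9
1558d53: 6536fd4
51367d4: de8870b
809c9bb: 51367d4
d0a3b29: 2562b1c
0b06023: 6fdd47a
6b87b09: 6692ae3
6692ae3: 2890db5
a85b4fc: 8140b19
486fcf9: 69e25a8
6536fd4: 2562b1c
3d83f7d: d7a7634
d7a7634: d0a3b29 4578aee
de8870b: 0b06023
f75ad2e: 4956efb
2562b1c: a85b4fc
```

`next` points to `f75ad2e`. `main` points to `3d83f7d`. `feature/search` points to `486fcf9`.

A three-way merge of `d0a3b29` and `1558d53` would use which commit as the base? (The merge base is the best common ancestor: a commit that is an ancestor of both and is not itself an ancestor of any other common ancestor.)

2562b1c

Ancestors of d0a3b29: {0b06023, 2562b1c, 51367d4, 6fdd47a, 8140b19, a6ff2d9, a85b4fc, d0a3b29, de8870b}.
Ancestors of 1558d53: {0b06023, 1558d53, 2562b1c, 51367d4, 6536fd4, 6fdd47a, 8140b19, a6ff2d9, a85b4fc, de8870b}.
Common ancestors: {0b06023, 2562b1c, 51367d4, 6fdd47a, 8140b19, a6ff2d9, a85b4fc, de8870b}.
Among these, 2562b1c is not an ancestor of any other common ancestor — it is the merge base.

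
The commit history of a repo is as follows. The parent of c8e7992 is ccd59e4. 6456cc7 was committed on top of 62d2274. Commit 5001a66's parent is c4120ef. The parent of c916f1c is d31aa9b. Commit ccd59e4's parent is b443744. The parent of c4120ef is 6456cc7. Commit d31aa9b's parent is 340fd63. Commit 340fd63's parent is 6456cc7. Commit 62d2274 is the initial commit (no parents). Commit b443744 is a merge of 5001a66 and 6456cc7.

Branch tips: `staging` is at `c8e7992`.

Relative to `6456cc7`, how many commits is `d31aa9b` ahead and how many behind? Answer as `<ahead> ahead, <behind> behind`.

Reachable from d31aa9b: {340fd63, 62d2274, 6456cc7, d31aa9b}.
Reachable from 6456cc7: {62d2274, 6456cc7}.
Only in d31aa9b's history (ahead): {340fd63, d31aa9b} — 2.
Only in 6456cc7's history (behind): {} — 0.

2 ahead, 0 behind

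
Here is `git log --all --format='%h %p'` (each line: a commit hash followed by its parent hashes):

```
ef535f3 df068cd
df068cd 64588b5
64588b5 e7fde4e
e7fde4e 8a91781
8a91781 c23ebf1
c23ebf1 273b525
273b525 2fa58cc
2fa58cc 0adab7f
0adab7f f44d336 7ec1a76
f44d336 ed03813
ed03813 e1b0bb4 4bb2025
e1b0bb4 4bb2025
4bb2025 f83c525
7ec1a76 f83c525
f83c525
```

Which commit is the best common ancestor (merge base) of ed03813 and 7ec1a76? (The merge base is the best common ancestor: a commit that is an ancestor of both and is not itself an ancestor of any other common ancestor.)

f83c525

Ancestors of ed03813: {4bb2025, e1b0bb4, ed03813, f83c525}.
Ancestors of 7ec1a76: {7ec1a76, f83c525}.
Common ancestors: {f83c525}.
The only common ancestor is f83c525, so it is the merge base.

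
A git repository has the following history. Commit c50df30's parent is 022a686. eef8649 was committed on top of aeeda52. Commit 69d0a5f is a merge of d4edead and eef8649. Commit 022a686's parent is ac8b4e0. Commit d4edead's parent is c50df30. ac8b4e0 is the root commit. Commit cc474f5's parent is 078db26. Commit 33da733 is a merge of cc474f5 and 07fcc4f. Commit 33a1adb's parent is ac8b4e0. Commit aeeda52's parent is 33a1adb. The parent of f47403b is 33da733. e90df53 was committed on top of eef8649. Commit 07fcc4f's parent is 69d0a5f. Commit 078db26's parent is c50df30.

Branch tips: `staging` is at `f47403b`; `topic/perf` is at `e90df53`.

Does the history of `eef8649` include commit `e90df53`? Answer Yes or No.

No

Ancestors of eef8649: {33a1adb, ac8b4e0, aeeda52, eef8649}.
e90df53 is not in that set, so it is not an ancestor of eef8649.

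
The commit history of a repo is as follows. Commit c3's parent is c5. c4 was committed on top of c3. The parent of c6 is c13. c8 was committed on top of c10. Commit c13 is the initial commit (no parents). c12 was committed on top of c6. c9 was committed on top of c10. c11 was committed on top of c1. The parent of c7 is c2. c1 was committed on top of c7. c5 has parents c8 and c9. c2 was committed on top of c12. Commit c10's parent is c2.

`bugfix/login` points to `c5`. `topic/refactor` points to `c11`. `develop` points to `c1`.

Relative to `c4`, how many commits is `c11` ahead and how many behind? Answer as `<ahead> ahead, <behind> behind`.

Reachable from c11: {c1, c11, c12, c13, c2, c6, c7}.
Reachable from c4: {c10, c12, c13, c2, c3, c4, c5, c6, c8, c9}.
Only in c11's history (ahead): {c1, c11, c7} — 3.
Only in c4's history (behind): {c10, c3, c4, c5, c8, c9} — 6.

3 ahead, 6 behind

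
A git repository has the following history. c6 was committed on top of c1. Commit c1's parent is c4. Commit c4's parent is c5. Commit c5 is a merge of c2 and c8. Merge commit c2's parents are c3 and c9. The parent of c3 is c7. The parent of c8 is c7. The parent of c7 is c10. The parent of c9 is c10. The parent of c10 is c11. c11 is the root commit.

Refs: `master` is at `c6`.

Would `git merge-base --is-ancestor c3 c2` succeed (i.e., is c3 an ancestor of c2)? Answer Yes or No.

Yes

Ancestors of c2 (commits reachable by following parents): {c10, c11, c2, c3, c7, c9}.
c3 is in that set, so it is an ancestor of c2.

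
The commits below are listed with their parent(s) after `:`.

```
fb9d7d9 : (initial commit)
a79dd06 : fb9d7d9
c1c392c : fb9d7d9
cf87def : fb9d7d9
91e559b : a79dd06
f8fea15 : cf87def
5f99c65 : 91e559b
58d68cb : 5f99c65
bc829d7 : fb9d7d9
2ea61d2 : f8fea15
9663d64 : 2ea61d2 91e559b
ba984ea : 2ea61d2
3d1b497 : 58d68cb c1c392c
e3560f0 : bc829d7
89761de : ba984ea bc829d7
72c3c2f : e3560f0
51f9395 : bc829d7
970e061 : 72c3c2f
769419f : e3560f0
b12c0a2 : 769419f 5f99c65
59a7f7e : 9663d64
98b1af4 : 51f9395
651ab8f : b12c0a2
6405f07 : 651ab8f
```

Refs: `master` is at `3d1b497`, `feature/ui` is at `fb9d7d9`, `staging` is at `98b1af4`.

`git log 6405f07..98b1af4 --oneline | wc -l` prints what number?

2

Reachable from 98b1af4: {51f9395, 98b1af4, bc829d7, fb9d7d9}.
Reachable from 6405f07: {5f99c65, 6405f07, 651ab8f, 769419f, 91e559b, a79dd06, b12c0a2, bc829d7, e3560f0, fb9d7d9}.
In 98b1af4's history but not 6405f07's: {51f9395, 98b1af4} — 2 commits.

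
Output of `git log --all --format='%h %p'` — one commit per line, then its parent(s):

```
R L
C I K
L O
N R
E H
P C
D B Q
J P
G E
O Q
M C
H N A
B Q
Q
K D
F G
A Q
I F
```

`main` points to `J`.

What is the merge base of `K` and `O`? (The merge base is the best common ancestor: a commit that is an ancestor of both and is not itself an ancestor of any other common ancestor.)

Ancestors of K: {B, D, K, Q}.
Ancestors of O: {O, Q}.
Common ancestors: {Q}.
The only common ancestor is Q, so it is the merge base.

Q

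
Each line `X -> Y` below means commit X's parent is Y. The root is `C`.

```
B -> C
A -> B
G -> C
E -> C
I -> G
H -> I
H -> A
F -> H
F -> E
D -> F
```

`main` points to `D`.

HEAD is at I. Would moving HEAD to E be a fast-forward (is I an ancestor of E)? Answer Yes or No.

A fast-forward from I to E is possible iff I is an ancestor of E.
Ancestors of E: {C, E}.
I is not among them, so fast-forward is not possible.

No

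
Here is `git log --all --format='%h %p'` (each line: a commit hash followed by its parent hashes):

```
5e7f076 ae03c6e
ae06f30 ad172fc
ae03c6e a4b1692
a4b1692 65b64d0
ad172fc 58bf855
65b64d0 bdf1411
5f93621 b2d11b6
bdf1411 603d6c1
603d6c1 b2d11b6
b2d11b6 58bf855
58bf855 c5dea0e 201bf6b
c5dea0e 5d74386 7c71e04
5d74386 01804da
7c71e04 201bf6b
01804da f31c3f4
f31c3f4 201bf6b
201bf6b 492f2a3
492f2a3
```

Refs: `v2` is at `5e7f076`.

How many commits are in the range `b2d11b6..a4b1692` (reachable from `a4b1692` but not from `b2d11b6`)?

Reachable from a4b1692: {01804da, 201bf6b, 492f2a3, 58bf855, 5d74386, 603d6c1, 65b64d0, 7c71e04, a4b1692, b2d11b6, bdf1411, c5dea0e, f31c3f4}.
Reachable from b2d11b6: {01804da, 201bf6b, 492f2a3, 58bf855, 5d74386, 7c71e04, b2d11b6, c5dea0e, f31c3f4}.
In a4b1692's history but not b2d11b6's: {603d6c1, 65b64d0, a4b1692, bdf1411} — 4 commits.

4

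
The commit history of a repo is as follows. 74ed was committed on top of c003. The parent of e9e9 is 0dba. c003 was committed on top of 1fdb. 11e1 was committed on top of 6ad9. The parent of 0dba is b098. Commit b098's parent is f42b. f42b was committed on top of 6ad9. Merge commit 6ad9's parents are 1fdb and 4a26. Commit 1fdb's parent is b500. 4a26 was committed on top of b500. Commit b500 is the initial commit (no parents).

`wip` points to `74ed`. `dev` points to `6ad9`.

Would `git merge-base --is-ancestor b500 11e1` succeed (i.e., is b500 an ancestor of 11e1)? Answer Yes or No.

Ancestors of 11e1 (commits reachable by following parents): {11e1, 1fdb, 4a26, 6ad9, b500}.
b500 is in that set, so it is an ancestor of 11e1.

Yes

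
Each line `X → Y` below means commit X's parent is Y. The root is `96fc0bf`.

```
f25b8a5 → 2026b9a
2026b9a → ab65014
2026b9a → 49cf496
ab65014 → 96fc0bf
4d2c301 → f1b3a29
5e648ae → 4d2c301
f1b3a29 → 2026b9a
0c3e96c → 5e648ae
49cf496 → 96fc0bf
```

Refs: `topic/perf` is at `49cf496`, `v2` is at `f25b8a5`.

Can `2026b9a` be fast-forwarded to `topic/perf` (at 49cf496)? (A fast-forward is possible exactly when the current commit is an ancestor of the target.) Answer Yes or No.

No

A fast-forward from 2026b9a to 49cf496 is possible iff 2026b9a is an ancestor of 49cf496.
Ancestors of 49cf496: {49cf496, 96fc0bf}.
2026b9a is not among them, so fast-forward is not possible.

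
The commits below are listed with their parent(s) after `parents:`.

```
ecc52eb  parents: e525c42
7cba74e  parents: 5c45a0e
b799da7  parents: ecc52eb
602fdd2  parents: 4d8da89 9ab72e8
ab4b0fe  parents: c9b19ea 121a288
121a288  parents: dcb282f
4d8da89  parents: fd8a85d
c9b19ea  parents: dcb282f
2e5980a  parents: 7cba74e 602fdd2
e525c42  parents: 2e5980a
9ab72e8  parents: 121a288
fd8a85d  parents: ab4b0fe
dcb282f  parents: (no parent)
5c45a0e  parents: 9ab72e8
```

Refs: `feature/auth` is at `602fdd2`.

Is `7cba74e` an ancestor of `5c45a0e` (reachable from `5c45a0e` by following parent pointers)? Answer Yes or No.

No

Ancestors of 5c45a0e: {121a288, 5c45a0e, 9ab72e8, dcb282f}.
7cba74e is not in that set, so it is not an ancestor of 5c45a0e.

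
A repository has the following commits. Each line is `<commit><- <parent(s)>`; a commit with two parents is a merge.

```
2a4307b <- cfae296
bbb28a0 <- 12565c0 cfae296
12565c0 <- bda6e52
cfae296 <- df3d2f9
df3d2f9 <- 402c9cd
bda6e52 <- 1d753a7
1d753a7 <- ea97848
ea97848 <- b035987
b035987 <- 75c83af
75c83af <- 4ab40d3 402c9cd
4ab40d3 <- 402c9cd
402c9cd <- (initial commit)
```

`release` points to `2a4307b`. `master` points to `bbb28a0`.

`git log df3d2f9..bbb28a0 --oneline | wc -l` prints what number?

9

Reachable from bbb28a0: {12565c0, 1d753a7, 402c9cd, 4ab40d3, 75c83af, b035987, bbb28a0, bda6e52, cfae296, df3d2f9, ea97848}.
Reachable from df3d2f9: {402c9cd, df3d2f9}.
In bbb28a0's history but not df3d2f9's: {12565c0, 1d753a7, 4ab40d3, 75c83af, b035987, bbb28a0, bda6e52, cfae296, ea97848} — 9 commits.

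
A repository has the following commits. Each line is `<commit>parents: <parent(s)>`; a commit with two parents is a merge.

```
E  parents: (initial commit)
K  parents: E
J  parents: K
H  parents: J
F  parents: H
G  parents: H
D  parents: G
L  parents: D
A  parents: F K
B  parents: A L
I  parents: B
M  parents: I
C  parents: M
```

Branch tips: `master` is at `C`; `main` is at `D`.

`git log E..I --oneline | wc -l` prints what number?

Reachable from I: {A, B, D, E, F, G, H, I, J, K, L}.
Reachable from E: {E}.
In I's history but not E's: {A, B, D, F, G, H, I, J, K, L} — 10 commits.

10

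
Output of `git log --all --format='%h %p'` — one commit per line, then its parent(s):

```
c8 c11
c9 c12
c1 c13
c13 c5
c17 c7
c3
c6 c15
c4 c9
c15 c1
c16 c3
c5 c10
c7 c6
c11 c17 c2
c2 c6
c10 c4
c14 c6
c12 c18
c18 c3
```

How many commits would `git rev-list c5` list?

7

Walking parent pointers from c5: reachable set = {c10, c12, c18, c3, c4, c5, c9}.
That is 7 commits.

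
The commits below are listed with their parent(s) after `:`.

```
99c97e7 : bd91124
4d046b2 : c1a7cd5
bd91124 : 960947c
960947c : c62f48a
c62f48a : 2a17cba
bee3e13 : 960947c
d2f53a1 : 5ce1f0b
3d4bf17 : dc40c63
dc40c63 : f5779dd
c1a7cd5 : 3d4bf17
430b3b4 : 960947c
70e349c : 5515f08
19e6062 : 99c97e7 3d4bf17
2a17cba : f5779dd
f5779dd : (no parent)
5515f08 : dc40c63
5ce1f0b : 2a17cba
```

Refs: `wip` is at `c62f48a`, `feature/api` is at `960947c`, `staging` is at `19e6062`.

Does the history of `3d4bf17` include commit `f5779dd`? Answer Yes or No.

Ancestors of 3d4bf17 (commits reachable by following parents): {3d4bf17, dc40c63, f5779dd}.
f5779dd is in that set, so it is an ancestor of 3d4bf17.

Yes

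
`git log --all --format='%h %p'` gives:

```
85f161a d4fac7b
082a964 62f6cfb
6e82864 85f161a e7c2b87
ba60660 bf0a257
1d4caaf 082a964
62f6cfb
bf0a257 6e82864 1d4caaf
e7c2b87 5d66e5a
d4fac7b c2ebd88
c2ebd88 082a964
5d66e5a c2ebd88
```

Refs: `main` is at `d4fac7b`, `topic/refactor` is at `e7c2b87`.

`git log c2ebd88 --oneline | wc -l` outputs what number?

3

Walking parent pointers from c2ebd88: reachable set = {082a964, 62f6cfb, c2ebd88}.
That is 3 commits.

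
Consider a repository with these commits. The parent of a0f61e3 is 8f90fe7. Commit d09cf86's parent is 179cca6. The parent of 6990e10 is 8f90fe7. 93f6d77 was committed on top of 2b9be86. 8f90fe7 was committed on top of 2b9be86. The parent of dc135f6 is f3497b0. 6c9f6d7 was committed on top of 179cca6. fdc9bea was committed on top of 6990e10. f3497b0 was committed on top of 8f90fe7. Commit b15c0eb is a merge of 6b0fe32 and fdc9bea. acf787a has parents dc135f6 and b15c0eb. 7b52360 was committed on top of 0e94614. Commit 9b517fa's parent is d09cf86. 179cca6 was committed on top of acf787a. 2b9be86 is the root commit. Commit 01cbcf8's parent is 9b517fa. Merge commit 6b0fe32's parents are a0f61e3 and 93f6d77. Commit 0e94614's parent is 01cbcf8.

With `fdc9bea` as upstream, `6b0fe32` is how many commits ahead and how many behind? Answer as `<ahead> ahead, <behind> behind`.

Reachable from 6b0fe32: {2b9be86, 6b0fe32, 8f90fe7, 93f6d77, a0f61e3}.
Reachable from fdc9bea: {2b9be86, 6990e10, 8f90fe7, fdc9bea}.
Only in 6b0fe32's history (ahead): {6b0fe32, 93f6d77, a0f61e3} — 3.
Only in fdc9bea's history (behind): {6990e10, fdc9bea} — 2.

3 ahead, 2 behind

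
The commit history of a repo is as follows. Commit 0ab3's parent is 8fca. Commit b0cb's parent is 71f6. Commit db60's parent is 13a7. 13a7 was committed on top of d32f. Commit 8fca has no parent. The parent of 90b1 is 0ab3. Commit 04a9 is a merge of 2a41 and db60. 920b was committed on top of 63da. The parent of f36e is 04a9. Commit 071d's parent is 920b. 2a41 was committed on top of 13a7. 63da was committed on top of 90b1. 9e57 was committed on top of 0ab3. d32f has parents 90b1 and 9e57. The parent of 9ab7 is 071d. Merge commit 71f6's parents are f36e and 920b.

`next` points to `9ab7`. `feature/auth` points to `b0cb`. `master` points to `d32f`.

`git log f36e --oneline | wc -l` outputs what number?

10

Walking parent pointers from f36e: reachable set = {04a9, 0ab3, 13a7, 2a41, 8fca, 90b1, 9e57, d32f, db60, f36e}.
That is 10 commits.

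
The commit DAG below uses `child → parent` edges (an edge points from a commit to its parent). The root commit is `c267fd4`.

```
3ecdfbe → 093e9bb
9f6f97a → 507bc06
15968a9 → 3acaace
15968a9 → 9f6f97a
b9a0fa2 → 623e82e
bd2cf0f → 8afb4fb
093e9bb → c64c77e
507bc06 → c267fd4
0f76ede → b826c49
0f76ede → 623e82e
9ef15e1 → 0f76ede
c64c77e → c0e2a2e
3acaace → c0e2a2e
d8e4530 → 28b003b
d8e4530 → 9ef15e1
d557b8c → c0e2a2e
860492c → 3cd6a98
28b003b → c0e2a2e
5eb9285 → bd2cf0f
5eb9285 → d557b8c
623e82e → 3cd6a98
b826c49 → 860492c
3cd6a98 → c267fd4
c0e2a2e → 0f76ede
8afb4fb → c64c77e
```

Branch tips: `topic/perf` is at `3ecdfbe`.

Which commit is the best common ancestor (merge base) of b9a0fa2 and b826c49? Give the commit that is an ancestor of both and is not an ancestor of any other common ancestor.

Ancestors of b9a0fa2: {3cd6a98, 623e82e, b9a0fa2, c267fd4}.
Ancestors of b826c49: {3cd6a98, 860492c, b826c49, c267fd4}.
Common ancestors: {3cd6a98, c267fd4}.
Among these, 3cd6a98 is not an ancestor of any other common ancestor — it is the merge base.

3cd6a98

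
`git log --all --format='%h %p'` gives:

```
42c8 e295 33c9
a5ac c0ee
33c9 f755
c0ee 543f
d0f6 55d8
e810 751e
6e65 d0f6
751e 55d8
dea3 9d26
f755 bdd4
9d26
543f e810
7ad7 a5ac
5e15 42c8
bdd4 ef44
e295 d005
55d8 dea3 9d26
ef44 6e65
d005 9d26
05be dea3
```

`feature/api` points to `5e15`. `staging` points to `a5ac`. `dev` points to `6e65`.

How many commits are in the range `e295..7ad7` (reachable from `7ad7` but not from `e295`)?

Reachable from 7ad7: {543f, 55d8, 751e, 7ad7, 9d26, a5ac, c0ee, dea3, e810}.
Reachable from e295: {9d26, d005, e295}.
In 7ad7's history but not e295's: {543f, 55d8, 751e, 7ad7, a5ac, c0ee, dea3, e810} — 8 commits.

8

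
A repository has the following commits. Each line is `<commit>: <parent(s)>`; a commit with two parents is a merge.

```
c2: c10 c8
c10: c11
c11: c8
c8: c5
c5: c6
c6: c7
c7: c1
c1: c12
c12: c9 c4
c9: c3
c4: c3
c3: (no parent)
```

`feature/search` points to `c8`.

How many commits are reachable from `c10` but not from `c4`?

Reachable from c10: {c1, c10, c11, c12, c3, c4, c5, c6, c7, c8, c9}.
Reachable from c4: {c3, c4}.
In c10's history but not c4's: {c1, c10, c11, c12, c5, c6, c7, c8, c9} — 9 commits.

9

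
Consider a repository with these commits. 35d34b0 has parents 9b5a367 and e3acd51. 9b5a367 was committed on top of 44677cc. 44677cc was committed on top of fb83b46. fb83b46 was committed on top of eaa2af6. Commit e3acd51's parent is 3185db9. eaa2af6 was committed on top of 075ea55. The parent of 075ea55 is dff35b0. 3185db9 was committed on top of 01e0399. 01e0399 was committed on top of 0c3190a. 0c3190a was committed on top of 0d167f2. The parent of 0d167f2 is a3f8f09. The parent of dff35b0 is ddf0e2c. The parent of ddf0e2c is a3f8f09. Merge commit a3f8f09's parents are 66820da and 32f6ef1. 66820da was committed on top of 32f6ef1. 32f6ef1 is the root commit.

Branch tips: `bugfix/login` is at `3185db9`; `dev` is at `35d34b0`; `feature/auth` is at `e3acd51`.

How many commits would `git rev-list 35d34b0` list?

Walking parent pointers from 35d34b0: reachable set = {01e0399, 075ea55, 0c3190a, 0d167f2, 3185db9, 32f6ef1, 35d34b0, 44677cc, 66820da, 9b5a367, a3f8f09, ddf0e2c, dff35b0, e3acd51, eaa2af6, fb83b46}.
That is 16 commits.

16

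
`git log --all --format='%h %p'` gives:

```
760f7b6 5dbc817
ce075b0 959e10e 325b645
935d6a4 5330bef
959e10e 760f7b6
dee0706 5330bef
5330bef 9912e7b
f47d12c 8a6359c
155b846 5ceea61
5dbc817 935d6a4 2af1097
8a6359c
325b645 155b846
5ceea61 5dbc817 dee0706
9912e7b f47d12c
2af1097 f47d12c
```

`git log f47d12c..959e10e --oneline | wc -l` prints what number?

Reachable from 959e10e: {2af1097, 5330bef, 5dbc817, 760f7b6, 8a6359c, 935d6a4, 959e10e, 9912e7b, f47d12c}.
Reachable from f47d12c: {8a6359c, f47d12c}.
In 959e10e's history but not f47d12c's: {2af1097, 5330bef, 5dbc817, 760f7b6, 935d6a4, 959e10e, 9912e7b} — 7 commits.

7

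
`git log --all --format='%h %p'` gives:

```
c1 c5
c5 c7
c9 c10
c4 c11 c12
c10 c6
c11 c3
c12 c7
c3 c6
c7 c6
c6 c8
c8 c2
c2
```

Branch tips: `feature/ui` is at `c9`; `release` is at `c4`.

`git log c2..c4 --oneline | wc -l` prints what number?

7

Reachable from c4: {c11, c12, c2, c3, c4, c6, c7, c8}.
Reachable from c2: {c2}.
In c4's history but not c2's: {c11, c12, c3, c4, c6, c7, c8} — 7 commits.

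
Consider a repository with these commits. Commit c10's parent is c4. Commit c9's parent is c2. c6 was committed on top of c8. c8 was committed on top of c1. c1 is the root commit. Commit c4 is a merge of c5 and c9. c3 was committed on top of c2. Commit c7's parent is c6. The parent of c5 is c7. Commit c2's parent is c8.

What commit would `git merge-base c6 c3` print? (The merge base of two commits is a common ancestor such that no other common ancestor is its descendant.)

c8

Ancestors of c6: {c1, c6, c8}.
Ancestors of c3: {c1, c2, c3, c8}.
Common ancestors: {c1, c8}.
Among these, c8 is not an ancestor of any other common ancestor — it is the merge base.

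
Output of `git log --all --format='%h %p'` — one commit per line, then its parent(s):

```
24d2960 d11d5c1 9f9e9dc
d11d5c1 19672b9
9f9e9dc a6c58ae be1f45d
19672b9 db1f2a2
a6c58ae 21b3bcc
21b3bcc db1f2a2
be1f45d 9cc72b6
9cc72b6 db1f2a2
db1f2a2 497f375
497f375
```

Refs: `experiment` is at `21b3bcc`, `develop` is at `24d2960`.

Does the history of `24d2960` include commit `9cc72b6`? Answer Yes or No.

Yes

Ancestors of 24d2960 (commits reachable by following parents): {19672b9, 21b3bcc, 24d2960, 497f375, 9cc72b6, 9f9e9dc, a6c58ae, be1f45d, d11d5c1, db1f2a2}.
9cc72b6 is in that set, so it is an ancestor of 24d2960.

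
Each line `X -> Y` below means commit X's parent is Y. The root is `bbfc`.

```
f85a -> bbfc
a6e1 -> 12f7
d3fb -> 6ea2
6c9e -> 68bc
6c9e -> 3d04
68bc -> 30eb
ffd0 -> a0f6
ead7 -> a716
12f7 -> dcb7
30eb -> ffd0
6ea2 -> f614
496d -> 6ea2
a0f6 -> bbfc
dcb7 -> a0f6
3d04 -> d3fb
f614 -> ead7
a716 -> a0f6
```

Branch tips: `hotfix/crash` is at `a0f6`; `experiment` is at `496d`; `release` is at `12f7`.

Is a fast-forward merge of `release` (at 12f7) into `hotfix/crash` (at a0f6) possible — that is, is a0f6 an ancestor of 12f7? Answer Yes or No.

A fast-forward from a0f6 to 12f7 is possible iff a0f6 is an ancestor of 12f7.
Ancestors of 12f7: {12f7, a0f6, bbfc, dcb7}.
a0f6 is among them, so fast-forward is possible.

Yes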